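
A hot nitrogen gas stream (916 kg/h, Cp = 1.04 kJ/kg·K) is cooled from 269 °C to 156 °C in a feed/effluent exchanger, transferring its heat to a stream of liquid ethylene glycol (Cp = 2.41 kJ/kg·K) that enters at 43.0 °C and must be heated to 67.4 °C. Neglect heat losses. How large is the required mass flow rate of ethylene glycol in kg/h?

Heat released by hot stream: Q = 916 × 1.04 × (269 − 156) = 107650 kJ/h
Energy balance on cold side (adiabatic exchanger): Q = ṁ_c·Cp_c·(T_c,out − T_c,in)
ṁ_c = 107650 / [2.41 × (67.4 − 43.0)] = 1830.6 kg/h

ṁ_c = 1830 kg/h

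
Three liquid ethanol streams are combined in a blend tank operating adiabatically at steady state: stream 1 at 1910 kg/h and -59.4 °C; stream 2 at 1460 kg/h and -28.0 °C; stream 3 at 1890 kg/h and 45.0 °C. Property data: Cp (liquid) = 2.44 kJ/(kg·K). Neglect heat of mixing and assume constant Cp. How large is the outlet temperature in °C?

Energy balance with Q = 0: Σ ṁᵢCp,ᵢ(T_out − Tᵢ) = 0
Σ ṁᵢCp,ᵢTᵢ = 1910×2.44×-59.4 + 1460×2.44×-28.0 + 1890×2.44×45.0 = -169050
Σ ṁᵢCp,ᵢ = 1910×2.44 + 1460×2.44 + 1890×2.44 = 12834
T_out = -169050 / 12834 = -13.172 °C

T_out = -13.2 °C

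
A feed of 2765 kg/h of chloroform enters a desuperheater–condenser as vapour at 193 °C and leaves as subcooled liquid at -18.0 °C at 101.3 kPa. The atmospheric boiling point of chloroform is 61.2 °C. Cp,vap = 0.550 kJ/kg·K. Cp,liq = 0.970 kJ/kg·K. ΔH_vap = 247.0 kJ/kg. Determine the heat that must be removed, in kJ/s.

Q_c = 304 kJ/s

vapour 193→61.2 °C: -72.49 kJ/kg
condensation at 61.2 °C: -247 kJ/kg
liquid 61.2→-18.0 °C: -76.824 kJ/kg
Δh = -72.49 + -247 + -76.824 = -396.31 kJ/kg
Q = ṁ·Δh = 2765 kg/h × -396.31 kJ/kg = -1.0958e+06 kJ/h
|Q| = 304.39 kW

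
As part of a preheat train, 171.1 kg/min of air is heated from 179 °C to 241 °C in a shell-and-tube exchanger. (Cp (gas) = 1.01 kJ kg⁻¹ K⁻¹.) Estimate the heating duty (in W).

Q = 179000 W

Q = ṁ·Cp·ΔT = 171.1 × 1.01 × (241 − 179) = 10714 kJ/min
Converting: 10714 / 60 s = 178.57 kW
Heating duty = 178570 W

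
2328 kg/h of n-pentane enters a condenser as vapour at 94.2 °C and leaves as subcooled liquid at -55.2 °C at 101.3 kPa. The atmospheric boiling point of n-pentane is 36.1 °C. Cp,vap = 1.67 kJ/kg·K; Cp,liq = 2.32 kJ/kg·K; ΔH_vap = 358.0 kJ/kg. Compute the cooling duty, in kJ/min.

Q_c = 25900 kJ/min

vapour 94.2→36.1 °C: -97.027 kJ/kg
condensation at 36.1 °C: -358 kJ/kg
liquid 36.1→-55.2 °C: -211.82 kJ/kg
Δh = -97.027 + -358 + -211.82 = -666.84 kJ/kg
Q = ṁ·Δh = 2328 kg/h × -666.84 kJ/kg = -1.5524e+06 kJ/h
|Q| = 431.23 kW = 25874 kJ/min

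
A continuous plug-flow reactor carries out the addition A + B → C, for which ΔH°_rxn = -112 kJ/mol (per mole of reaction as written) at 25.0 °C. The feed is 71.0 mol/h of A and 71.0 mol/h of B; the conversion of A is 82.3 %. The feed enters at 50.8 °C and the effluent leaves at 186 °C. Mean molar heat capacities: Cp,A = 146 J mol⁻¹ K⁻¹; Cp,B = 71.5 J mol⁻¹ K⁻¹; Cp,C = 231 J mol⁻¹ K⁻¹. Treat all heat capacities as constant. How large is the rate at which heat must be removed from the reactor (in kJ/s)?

Q_out = 1.20 kJ/s

Extent of reaction ξ = 0.823 × 71.0 = 58.433 mol/h
Reaction term: ξ·ΔH°_rxn = 58.433 × -112 = -6544.5 kJ/h
Sensible, feed 50.8→25 °C: -398.42 kJ/h
Outlet flows (mol/h): A 12.567, B 12.567, C 58.433
Sensible, products 25→186 °C: 2613.2 kJ/h
Q = ΔH = -4329.7 kJ/h = -1.2027 kW
Heat removed = 1.2027 kJ/s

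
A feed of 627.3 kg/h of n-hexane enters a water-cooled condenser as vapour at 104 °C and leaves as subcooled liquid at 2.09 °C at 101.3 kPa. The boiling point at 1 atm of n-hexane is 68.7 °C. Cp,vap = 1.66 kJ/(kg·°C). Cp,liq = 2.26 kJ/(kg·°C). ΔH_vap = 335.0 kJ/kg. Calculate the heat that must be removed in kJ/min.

Q_c = 5690 kJ/min

vapour 104→68.7 °C: -58.598 kJ/kg
condensation at 68.7 °C: -335 kJ/kg
liquid 68.7→2.09 °C: -150.54 kJ/kg
Δh = -58.598 + -335 + -150.54 = -544.14 kJ/kg
Q = ṁ·Δh = 627.3 kg/h × -544.14 kJ/kg = -341340 kJ/h
|Q| = 94.816 kW = 5688.9 kJ/min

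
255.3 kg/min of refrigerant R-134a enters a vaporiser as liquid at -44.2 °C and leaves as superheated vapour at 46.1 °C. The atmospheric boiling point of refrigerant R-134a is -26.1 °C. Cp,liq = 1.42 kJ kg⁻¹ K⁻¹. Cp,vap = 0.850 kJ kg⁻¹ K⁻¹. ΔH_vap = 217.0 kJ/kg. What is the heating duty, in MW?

liquid -44.2→-26.1 °C: 25.702 kJ/kg
vaporisation at -26.1 °C: 217 kJ/kg
vapour -26.1→46.1 °C: 61.37 kJ/kg
Δh = 25.702 + 217 + 61.37 = 304.07 kJ/kg
Q = ṁ·Δh = 255.3 kg/min × 304.07 kJ/kg = 77630 kJ/min
|Q| = 1293.8 kW = 1.2938 MW

Q = 1.29 MW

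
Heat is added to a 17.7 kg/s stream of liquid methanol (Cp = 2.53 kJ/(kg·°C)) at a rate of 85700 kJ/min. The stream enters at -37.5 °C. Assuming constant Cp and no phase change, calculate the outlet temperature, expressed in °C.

T_out = -5.60 °C

Q = 85700 kJ/min = 1428.3 kJ/s
ΔT = Q/(ṁ·Cp) = 1428.3/(17.7×2.53) = 31.896 K
T_out = -37.5 + 31.896 = -5.604 °C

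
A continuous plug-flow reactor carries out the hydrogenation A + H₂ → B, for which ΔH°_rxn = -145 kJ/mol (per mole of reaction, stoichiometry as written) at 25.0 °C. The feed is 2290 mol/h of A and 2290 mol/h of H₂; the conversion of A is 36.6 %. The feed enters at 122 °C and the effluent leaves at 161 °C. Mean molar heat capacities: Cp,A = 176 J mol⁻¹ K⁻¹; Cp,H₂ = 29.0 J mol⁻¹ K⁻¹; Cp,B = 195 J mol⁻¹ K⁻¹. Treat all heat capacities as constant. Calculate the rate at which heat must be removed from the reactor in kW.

Q_out = 29.0 kW

Extent of reaction ξ = 0.366 × 2290 = 838.14 mol/h
Reaction term: ξ·ΔH°_rxn = 838.14 × -145 = -121530 kJ/h
Sensible, feed 122→25 °C: -45537 kJ/h
Outlet flows (mol/h): A 1451.9, H₂ 1451.9, B 838.14
Sensible, products 25→161 °C: 62705 kJ/h
Q = ΔH = -104360 kJ/h = -28.989 kW
Heat removed = 28.989 kW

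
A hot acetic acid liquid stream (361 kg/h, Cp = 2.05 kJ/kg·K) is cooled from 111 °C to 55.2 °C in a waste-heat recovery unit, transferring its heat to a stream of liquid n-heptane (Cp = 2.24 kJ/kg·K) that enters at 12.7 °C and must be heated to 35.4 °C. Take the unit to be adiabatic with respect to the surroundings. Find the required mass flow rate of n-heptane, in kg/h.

Heat released by hot stream: Q = 361 × 2.05 × (111 − 55.2) = 41295 kJ/h
Energy balance on cold side (adiabatic exchanger): Q = ṁ_c·Cp_c·(T_c,out − T_c,in)
ṁ_c = 41295 / [2.24 × (35.4 − 12.7)] = 812.12 kg/h

ṁ_c = 812 kg/h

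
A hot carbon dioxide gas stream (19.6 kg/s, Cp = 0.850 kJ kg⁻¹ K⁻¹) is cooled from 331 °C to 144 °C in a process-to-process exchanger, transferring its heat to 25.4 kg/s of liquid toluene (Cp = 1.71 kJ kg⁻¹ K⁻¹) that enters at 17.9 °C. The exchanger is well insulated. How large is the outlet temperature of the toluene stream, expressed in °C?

T_c,out = 89.6 °C

Heat released by hot stream: Q = 19.6 × 0.850 × (331 − 144) = 3115.4 kJ/s
Energy balance on cold side (adiabatic exchanger): Q = ṁ_c·Cp_c·(T_c,out − T_c,in)
T_c,out = 17.9 + 3115.4/(25.4 × 1.71) = 89.628 °C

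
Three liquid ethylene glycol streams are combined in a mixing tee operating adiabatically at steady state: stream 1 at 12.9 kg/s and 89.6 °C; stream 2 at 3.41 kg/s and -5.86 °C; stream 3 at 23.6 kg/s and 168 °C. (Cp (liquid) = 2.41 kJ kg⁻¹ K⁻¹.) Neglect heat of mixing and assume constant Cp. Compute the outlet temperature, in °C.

T_out = 128 °C

Energy balance with Q = 0: Σ ṁᵢCp,ᵢ(T_out − Tᵢ) = 0
Σ ṁᵢCp,ᵢTᵢ = 12.9×2.41×89.6 + 3.41×2.41×-5.86 + 23.6×2.41×168 = 12293
Σ ṁᵢCp,ᵢ = 12.9×2.41 + 3.41×2.41 + 23.6×2.41 = 96.183
T_out = 12293 / 96.183 = 127.8 °C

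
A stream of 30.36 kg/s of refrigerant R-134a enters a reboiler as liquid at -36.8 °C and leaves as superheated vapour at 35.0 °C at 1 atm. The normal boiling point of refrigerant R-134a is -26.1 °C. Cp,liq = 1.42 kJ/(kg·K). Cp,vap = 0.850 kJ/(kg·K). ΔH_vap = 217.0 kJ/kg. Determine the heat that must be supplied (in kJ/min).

Q = 518000 kJ/min

liquid -36.8→-26.1 °C: 15.194 kJ/kg
vaporisation at -26.1 °C: 217 kJ/kg
vapour -26.1→35.0 °C: 51.935 kJ/kg
Δh = 15.194 + 217 + 51.935 = 284.13 kJ/kg
Q = ṁ·Δh = 30.36 kg/s × 284.13 kJ/kg = 8626.2 kJ/s
|Q| = 8626.2 kW = 517570 kJ/min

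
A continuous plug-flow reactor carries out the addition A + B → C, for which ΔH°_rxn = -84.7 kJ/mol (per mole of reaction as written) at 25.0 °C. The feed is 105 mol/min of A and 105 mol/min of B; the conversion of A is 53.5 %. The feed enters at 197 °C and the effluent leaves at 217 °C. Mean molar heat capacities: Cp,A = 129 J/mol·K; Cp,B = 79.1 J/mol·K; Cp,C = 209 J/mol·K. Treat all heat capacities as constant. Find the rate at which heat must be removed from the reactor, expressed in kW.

Extent of reaction ξ = 0.535 × 105 = 56.175 mol/min
Reaction term: ξ·ΔH°_rxn = 56.175 × -84.7 = -4758 kJ/min
Sensible, feed 197→25 °C: -3758.3 kJ/min
Outlet flows (mol/min): A 48.825, B 48.825, C 56.175
Sensible, products 25→217 °C: 4205 kJ/min
Q = ΔH = -4311.3 kJ/min = -71.855 kW
Heat removed = 71.855 kW

Q_out = 71.9 kW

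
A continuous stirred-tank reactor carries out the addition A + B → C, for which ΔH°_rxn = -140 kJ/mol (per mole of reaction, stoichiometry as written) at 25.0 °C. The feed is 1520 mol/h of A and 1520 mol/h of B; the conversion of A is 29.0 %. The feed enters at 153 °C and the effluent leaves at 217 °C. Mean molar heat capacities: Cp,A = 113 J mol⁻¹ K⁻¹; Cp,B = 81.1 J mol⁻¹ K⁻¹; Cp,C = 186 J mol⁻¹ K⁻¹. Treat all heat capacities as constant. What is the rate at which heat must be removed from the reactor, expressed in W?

Extent of reaction ξ = 0.290 × 1520 = 440.8 mol/h
Reaction term: ξ·ΔH°_rxn = 440.8 × -140 = -61712 kJ/h
Sensible, feed 153→25 °C: -37764 kJ/h
Outlet flows (mol/h): A 1079.2, B 1079.2, C 440.8
Sensible, products 25→217 °C: 55961 kJ/h
Q = ΔH = -43515 kJ/h = -12.088 kW
Heat removed = 12088 W

Q_out = 12100 W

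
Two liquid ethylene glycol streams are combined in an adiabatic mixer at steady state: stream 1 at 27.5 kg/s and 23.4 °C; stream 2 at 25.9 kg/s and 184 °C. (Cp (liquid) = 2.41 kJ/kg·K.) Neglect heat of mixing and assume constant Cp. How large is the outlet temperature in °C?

Adiabatic, steady state ⇒ Σ ṁᵢCp,ᵢ(T_out − Tᵢ) = 0
Σ ṁᵢCp,ᵢTᵢ = 27.5×2.41×23.4 + 25.9×2.41×184 = 13036
Σ ṁᵢCp,ᵢ = 27.5×2.41 + 25.9×2.41 = 128.69
T_out = 13036 / 128.69 = 101.29 °C

T_out = 101 °C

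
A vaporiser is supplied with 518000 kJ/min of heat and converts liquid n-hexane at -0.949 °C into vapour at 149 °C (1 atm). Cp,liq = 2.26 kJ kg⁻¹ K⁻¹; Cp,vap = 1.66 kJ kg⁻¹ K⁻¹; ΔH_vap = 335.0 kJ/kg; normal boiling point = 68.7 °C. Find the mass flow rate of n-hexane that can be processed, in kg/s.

Δh = 2.26×(68.7−-0.949) + 335.0 + 1.66×(149−68.7) = 625.7 kJ/kg
Q = 518000 kJ/min = 8633.3 kJ/s = 8633.3 kJ/s
ṁ = Q/Δh = 8633.3 / 625.7 = 13.798 kg/s

ṁ = 13.8 kg/s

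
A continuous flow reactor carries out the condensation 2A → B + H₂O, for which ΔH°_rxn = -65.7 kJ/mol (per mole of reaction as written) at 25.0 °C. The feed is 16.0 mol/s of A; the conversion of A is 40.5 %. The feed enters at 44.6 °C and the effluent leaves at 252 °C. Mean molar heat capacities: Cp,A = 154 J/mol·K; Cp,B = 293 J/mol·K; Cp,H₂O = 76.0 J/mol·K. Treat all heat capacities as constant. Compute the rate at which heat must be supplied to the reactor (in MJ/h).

Q_in = 1230 MJ/h

Extent of reaction ξ = 0.405 × 16.0 / 2 = 3.24 mol/s
Reaction term: ξ·ΔH°_rxn = 3.24 × -65.7 = -212.87 kJ/s
Sensible, feed 44.6→25 °C: -48.294 kJ/s
Outlet flows (mol/s): A 9.52, B 3.24, H₂O 3.24
Sensible, products 25→252 °C: 604.19 kJ/s
Q = ΔH = 343.03 kJ/s = 343.03 kW
Heat supplied = 1234.9 MJ/h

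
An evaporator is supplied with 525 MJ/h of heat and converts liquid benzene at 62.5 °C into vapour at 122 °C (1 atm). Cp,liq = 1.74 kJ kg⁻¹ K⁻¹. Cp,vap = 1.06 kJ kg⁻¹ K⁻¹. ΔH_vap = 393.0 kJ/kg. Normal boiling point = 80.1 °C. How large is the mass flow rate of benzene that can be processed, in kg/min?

ṁ = 18.7 kg/min

Δh = 1.74×(80.1−62.5) + 393.0 + 1.06×(122−80.1) = 468.04 kJ/kg
Q = 525 MJ/h = 145.83 kJ/s = 8750 kJ/min
ṁ = Q/Δh = 8750 / 468.04 = 18.695 kg/min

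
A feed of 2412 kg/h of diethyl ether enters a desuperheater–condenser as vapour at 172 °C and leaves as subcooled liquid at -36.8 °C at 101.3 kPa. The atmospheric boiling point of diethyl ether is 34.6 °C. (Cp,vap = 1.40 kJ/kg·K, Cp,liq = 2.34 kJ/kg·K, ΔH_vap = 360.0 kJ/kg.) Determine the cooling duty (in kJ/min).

vapour 172→34.6 °C: -192.36 kJ/kg
condensation at 34.6 °C: -360 kJ/kg
liquid 34.6→-36.8 °C: -167.08 kJ/kg
Δh = -192.36 + -360 + -167.08 = -719.44 kJ/kg
Q = ṁ·Δh = 2412 kg/h × -719.44 kJ/kg = -1.7353e+06 kJ/h
|Q| = 482.02 kW = 28921 kJ/min

Q_c = 28900 kJ/min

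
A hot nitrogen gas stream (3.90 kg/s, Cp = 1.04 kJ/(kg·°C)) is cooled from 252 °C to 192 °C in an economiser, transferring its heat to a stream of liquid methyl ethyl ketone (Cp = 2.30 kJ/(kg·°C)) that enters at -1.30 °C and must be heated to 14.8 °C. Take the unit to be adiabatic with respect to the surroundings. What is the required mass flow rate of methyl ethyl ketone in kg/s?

ṁ_c = 6.57 kg/s

Heat released by hot stream: Q = 3.90 × 1.04 × (252 − 192) = 243.36 kJ/s
Energy balance on cold side (adiabatic exchanger): Q = ṁ_c·Cp_c·(T_c,out − T_c,in)
ṁ_c = 243.36 / [2.30 × (14.8 − -1.30)] = 6.572 kg/s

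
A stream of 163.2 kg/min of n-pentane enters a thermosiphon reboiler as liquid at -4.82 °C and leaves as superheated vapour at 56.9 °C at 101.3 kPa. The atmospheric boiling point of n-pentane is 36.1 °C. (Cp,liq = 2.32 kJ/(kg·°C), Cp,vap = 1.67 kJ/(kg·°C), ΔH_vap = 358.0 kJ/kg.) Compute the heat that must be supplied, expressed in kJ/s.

liquid -4.82→36.1 °C: 94.934 kJ/kg
vaporisation at 36.1 °C: 358 kJ/kg
vapour 36.1→56.9 °C: 34.736 kJ/kg
Δh = 94.934 + 358 + 34.736 = 487.67 kJ/kg
Q = ṁ·Δh = 163.2 kg/min × 487.67 kJ/kg = 79588 kJ/min
|Q| = 1326.5 kW

Q = 1330 kJ/s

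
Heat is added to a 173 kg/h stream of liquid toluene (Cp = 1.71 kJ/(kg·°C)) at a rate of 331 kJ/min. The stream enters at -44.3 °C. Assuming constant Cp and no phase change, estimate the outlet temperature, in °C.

Q = 331 kJ/min = 19860 kJ/h
ΔT = Q/(ṁ·Cp) = 19860/(173×1.71) = 67.133 K
T_out = -44.3 + 67.133 = 22.833 °C

T_out = 22.8 °C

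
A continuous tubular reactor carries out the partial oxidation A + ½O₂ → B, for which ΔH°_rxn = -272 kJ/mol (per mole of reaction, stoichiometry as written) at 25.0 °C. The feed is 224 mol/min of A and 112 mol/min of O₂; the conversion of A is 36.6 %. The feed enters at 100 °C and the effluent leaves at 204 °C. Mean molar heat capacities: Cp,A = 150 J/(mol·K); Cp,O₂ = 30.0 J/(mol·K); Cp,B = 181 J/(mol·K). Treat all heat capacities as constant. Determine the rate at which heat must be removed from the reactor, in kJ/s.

Q_out = 304 kJ/s

Extent of reaction ξ = 0.366 × 224 = 81.984 mol/min
Reaction term: ξ·ΔH°_rxn = 81.984 × -272 = -22300 kJ/min
Sensible, feed 100→25 °C: -2772 kJ/min
Outlet flows (mol/min): A 142.02, O₂ 71.008, B 81.984
Sensible, products 25→204 °C: 6850.6 kJ/min
Q = ΔH = -18221 kJ/min = -303.68 kW
Heat removed = 303.68 kJ/s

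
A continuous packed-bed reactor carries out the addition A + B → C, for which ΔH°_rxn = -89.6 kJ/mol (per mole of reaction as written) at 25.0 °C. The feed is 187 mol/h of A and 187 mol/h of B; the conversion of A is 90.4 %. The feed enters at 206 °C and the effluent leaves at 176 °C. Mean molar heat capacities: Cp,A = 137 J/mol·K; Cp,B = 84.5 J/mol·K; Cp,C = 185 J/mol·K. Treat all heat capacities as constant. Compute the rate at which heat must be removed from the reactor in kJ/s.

Q_out = 4.81 kJ/s

Extent of reaction ξ = 0.904 × 187 = 169.05 mol/h
Reaction term: ξ·ΔH°_rxn = 169.05 × -89.6 = -15147 kJ/h
Sensible, feed 206→25 °C: -7497.1 kJ/h
Outlet flows (mol/h): A 17.952, B 17.952, C 169.05
Sensible, products 25→176 °C: 5322.8 kJ/h
Q = ΔH = -17321 kJ/h = -4.8114 kW
Heat removed = 4.8114 kJ/s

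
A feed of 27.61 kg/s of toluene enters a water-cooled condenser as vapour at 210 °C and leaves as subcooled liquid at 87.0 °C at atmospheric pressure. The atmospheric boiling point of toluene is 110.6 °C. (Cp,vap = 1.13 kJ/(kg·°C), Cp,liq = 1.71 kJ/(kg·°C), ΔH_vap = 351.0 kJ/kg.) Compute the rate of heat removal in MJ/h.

Q_c = 50100 MJ/h

vapour 210→110.6 °C: -112.32 kJ/kg
condensation at 110.6 °C: -351 kJ/kg
liquid 110.6→87.0 °C: -40.356 kJ/kg
Δh = -112.32 + -351 + -40.356 = -503.68 kJ/kg
Q = ṁ·Δh = 27.61 kg/s × -503.68 kJ/kg = -13907 kJ/s
|Q| = 13907 kW = 50064 MJ/h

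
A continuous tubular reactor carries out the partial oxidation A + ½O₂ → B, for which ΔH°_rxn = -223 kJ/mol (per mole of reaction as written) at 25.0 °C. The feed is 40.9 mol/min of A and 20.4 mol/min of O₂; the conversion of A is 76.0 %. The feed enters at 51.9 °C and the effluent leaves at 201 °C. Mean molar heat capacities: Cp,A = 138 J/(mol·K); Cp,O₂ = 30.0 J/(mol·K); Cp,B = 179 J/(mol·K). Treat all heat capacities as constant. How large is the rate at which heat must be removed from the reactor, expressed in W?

Extent of reaction ξ = 0.760 × 40.9 = 31.084 mol/min
Reaction term: ξ·ΔH°_rxn = 31.084 × -223 = -6931.7 kJ/min
Sensible, feed 51.9→25 °C: -168.29 kJ/min
Outlet flows (mol/min): A 9.816, O₂ 4.858, B 31.084
Sensible, products 25→201 °C: 1243.3 kJ/min
Q = ΔH = -5856.7 kJ/min = -97.612 kW
Heat removed = 97612 W

Q_out = 97600 W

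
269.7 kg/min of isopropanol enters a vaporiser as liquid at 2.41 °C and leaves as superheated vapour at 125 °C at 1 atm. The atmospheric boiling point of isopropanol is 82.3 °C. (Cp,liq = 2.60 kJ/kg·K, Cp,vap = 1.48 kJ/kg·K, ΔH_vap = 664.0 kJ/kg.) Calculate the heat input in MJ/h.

Q = 15100 MJ/h

liquid 2.41→82.3 °C: 207.71 kJ/kg
vaporisation at 82.3 °C: 664 kJ/kg
vapour 82.3→125 °C: 63.196 kJ/kg
Δh = 207.71 + 664 + 63.196 = 934.91 kJ/kg
Q = ṁ·Δh = 269.7 kg/min × 934.91 kJ/kg = 252150 kJ/min
|Q| = 4202.4 kW = 15129 MJ/h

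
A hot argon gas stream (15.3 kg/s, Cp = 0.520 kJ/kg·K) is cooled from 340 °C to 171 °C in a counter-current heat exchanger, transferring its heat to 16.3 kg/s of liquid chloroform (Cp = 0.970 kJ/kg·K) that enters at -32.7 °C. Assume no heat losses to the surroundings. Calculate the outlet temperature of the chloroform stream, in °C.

T_c,out = 52.3 °C

Heat released by hot stream: Q = 15.3 × 0.520 × (340 − 171) = 1344.6 kJ/s
Energy balance on cold side (adiabatic exchanger): Q = ṁ_c·Cp_c·(T_c,out − T_c,in)
T_c,out = -32.7 + 1344.6/(16.3 × 0.970) = 52.34 °C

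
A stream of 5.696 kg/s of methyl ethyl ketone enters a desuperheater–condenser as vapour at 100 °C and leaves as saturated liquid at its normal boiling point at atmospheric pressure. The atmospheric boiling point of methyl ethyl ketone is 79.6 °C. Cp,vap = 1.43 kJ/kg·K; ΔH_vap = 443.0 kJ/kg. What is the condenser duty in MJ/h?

vapour 100→79.6 °C: -29.172 kJ/kg
condensation at 79.6 °C: -443 kJ/kg
Δh = -29.172 + -443 = -472.17 kJ/kg
Q = ṁ·Δh = 5.696 kg/s × -472.17 kJ/kg = -2689.5 kJ/s
|Q| = 2689.5 kW = 9682.2 MJ/h

Q_c = 9680 MJ/h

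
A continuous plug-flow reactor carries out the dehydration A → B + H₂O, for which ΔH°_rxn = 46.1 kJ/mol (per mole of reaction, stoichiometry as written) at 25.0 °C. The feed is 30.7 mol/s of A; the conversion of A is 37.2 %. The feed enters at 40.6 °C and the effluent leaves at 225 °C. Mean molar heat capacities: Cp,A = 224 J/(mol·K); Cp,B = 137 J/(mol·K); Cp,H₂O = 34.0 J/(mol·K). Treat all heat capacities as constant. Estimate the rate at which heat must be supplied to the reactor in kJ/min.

Extent of reaction ξ = 0.372 × 30.7 = 11.42 mol/s
Reaction term: ξ·ΔH°_rxn = 11.42 × 46.1 = 526.48 kJ/s
Sensible, feed 40.6→25 °C: -107.28 kJ/s
Outlet flows (mol/s): A 19.28, B 11.42, H₂O 11.42
Sensible, products 25→225 °C: 1254.3 kJ/s
Q = ΔH = 1673.5 kJ/s = 1673.5 kW
Heat supplied = 100410 kJ/min

Q_in = 100000 kJ/min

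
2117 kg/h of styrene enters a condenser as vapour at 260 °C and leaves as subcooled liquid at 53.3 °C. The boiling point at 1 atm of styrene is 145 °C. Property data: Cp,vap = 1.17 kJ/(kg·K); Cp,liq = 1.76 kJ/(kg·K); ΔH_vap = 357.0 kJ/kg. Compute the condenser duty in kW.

vapour 260→145 °C: -134.55 kJ/kg
condensation at 145 °C: -357 kJ/kg
liquid 145→53.3 °C: -161.39 kJ/kg
Δh = -134.55 + -357 + -161.39 = -652.94 kJ/kg
Q = ṁ·Δh = 2117 kg/h × -652.94 kJ/kg = -1.3823e+06 kJ/h
|Q| = 383.97 kW

Q_c = 384 kW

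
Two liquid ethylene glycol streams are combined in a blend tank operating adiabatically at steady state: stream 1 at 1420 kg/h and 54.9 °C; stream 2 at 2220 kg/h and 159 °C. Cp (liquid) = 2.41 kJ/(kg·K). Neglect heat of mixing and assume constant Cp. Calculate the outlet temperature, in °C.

Energy balance with Q = 0: Σ ṁᵢCp,ᵢ(T_out − Tᵢ) = 0
Σ ṁᵢCp,ᵢTᵢ = 1420×2.41×54.9 + 2220×2.41×159 = 1.0386e+06
Σ ṁᵢCp,ᵢ = 1420×2.41 + 2220×2.41 = 8772.4
T_out = 1.0386e+06 / 8772.4 = 118.39 °C

T_out = 118 °C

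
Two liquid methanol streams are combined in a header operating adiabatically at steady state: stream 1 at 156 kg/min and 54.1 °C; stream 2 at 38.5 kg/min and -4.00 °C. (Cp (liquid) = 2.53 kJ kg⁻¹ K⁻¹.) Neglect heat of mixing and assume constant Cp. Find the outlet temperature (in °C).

T_out = 42.6 °C

No heat crosses the boundary, so H_out = H_in.
Σ ṁᵢCp,ᵢTᵢ = 156×2.53×54.1 + 38.5×2.53×-4.00 = 20963
Σ ṁᵢCp,ᵢ = 156×2.53 + 38.5×2.53 = 492.08
T_out = 20963 / 492.08 = 42.599 °C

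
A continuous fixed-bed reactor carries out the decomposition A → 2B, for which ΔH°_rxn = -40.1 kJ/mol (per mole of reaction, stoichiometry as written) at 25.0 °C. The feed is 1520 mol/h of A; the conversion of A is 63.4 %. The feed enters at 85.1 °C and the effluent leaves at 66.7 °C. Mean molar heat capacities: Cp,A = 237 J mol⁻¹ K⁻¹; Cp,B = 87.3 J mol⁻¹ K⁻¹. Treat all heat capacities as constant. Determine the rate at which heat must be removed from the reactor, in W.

Extent of reaction ξ = 0.634 × 1520 = 963.68 mol/h
Reaction term: ξ·ΔH°_rxn = 963.68 × -40.1 = -38644 kJ/h
Sensible, feed 85.1→25 °C: -21650 kJ/h
Outlet flows (mol/h): A 556.32, B 1927.4
Sensible, products 25→66.7 °C: 12514 kJ/h
Q = ΔH = -47780 kJ/h = -13.272 kW
Heat removed = 13272 W

Q_out = 13300 W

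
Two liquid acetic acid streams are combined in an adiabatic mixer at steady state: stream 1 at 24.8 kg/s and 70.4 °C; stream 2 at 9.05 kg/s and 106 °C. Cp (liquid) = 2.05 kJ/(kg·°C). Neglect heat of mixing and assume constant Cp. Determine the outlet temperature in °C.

No heat crosses the boundary, so H_out = H_in.
T_out = Σ ṁᵢCp,ᵢTᵢ / Σ ṁᵢCp,ᵢ
      = 5545.7 / 69.392 = 79.918 °C

T_out = 79.9 °C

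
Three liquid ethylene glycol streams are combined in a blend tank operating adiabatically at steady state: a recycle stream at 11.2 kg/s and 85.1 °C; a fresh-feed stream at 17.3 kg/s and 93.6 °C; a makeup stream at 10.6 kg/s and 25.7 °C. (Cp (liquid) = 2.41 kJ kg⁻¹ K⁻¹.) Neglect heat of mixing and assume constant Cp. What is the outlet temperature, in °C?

T_out = 72.8 °C

No heat crosses the boundary, so H_out = H_in.
T_out = Σ ṁᵢCp,ᵢTᵢ / Σ ṁᵢCp,ᵢ
      = 6856 / 94.231 = 72.758 °C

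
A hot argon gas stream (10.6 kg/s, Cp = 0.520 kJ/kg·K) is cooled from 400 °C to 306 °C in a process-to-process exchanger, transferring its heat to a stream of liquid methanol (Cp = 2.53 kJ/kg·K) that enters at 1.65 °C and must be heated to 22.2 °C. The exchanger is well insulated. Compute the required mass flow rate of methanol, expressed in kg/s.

Heat released by hot stream: Q = 10.6 × 0.520 × (400 − 306) = 518.13 kJ/s
Energy balance on cold side (adiabatic exchanger): Q = ṁ_c·Cp_c·(T_c,out − T_c,in)
ṁ_c = 518.13 / [2.53 × (22.2 − 1.65)] = 9.9656 kg/s

ṁ_c = 9.97 kg/s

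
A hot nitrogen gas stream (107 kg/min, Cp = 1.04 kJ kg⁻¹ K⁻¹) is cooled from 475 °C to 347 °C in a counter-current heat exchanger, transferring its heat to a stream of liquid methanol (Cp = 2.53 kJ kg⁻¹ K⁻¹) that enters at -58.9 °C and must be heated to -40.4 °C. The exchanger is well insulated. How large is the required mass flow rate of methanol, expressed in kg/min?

ṁ_c = 304 kg/min

Heat released by hot stream: Q = 107 × 1.04 × (475 − 347) = 14244 kJ/min
Energy balance on cold side (adiabatic exchanger): Q = ṁ_c·Cp_c·(T_c,out − T_c,in)
ṁ_c = 14244 / [2.53 × (-40.4 − -58.9)] = 304.32 kg/min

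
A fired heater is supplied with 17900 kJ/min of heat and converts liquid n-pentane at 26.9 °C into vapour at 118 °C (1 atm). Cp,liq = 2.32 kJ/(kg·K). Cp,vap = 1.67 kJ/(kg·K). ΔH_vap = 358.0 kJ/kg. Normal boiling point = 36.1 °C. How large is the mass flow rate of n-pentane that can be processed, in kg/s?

Δh = 2.32×(36.1−26.9) + 358.0 + 1.67×(118−36.1) = 516.12 kJ/kg
Q = 17900 kJ/min = 298.33 kJ/s = 298.33 kJ/s
ṁ = Q/Δh = 298.33 / 516.12 = 0.57803 kg/s

ṁ = 0.578 kg/s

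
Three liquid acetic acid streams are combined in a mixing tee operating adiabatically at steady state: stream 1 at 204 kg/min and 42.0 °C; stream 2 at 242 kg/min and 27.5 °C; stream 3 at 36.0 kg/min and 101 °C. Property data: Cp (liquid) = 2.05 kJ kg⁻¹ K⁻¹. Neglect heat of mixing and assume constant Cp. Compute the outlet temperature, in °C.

T_out = 39.1 °C

Adiabatic, steady state ⇒ Σ ṁᵢCp,ᵢ(T_out − Tᵢ) = 0
Σ ṁᵢCp,ᵢTᵢ = 204×2.05×42.0 + 242×2.05×27.5 + 36.0×2.05×101 = 38661
Σ ṁᵢCp,ᵢ = 204×2.05 + 242×2.05 + 36.0×2.05 = 988.1
T_out = 38661 / 988.1 = 39.127 °C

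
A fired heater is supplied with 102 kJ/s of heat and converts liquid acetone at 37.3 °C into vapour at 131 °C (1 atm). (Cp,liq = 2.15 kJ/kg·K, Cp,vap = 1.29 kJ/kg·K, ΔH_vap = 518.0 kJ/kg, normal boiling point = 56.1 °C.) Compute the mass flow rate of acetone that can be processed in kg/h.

ṁ = 561 kg/h

Δh = 2.15×(56.1−37.3) + 518.0 + 1.29×(131−56.1) = 655.04 kJ/kg
Q = 102 kJ/s = 102 kJ/s = 367200 kJ/h
ṁ = Q/Δh = 367200 / 655.04 = 560.58 kg/h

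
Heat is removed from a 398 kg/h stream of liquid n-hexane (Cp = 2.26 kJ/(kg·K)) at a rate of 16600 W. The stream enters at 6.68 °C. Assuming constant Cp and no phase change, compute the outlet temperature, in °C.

T_out = -59.8 °C

Q = 16600 W = 59760 kJ/h
ΔT = Q/(ṁ·Cp) = 59760/(398×2.26) = 66.438 K
T_out = 6.68 − 66.438 = -59.758 °C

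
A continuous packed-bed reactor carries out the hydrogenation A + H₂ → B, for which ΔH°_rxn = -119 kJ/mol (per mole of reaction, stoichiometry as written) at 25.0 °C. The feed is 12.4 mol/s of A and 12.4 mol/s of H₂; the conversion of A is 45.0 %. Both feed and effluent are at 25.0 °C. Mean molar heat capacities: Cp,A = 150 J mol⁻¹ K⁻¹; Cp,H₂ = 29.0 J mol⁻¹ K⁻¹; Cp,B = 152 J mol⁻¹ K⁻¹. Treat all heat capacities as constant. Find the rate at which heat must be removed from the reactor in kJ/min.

Extent of reaction ξ = 0.450 × 12.4 = 5.58 mol/s
Reaction term: ξ·ΔH°_rxn = 5.58 × -119 = -664.02 kJ/s
Q = ΔH = -664.02 kJ/s = -664.02 kW
Heat removed = 39841 kJ/min

Q_out = 39800 kJ/min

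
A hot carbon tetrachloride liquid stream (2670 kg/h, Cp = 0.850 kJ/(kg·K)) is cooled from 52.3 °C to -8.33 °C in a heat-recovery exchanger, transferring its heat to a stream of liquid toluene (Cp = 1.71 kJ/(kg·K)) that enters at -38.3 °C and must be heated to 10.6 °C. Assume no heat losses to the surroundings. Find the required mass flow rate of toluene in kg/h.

Heat released by hot stream: Q = 2670 × 0.850 × (52.3 − -8.33) = 137600 kJ/h
Energy balance on cold side (adiabatic exchanger): Q = ṁ_c·Cp_c·(T_c,out − T_c,in)
ṁ_c = 137600 / [1.71 × (10.6 − -38.3)] = 1645.6 kg/h

ṁ_c = 1650 kg/h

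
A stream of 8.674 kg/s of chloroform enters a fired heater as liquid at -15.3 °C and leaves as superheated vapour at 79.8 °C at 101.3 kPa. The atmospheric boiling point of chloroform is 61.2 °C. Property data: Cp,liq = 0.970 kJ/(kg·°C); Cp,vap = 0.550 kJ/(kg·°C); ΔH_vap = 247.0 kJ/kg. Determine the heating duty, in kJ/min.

liquid -15.3→61.2 °C: 74.205 kJ/kg
vaporisation at 61.2 °C: 247 kJ/kg
vapour 61.2→79.8 °C: 10.23 kJ/kg
Δh = 74.205 + 247 + 10.23 = 331.44 kJ/kg
Q = ṁ·Δh = 8.674 kg/s × 331.44 kJ/kg = 2874.9 kJ/s
|Q| = 2874.9 kW = 172490 kJ/min

Q = 172000 kJ/min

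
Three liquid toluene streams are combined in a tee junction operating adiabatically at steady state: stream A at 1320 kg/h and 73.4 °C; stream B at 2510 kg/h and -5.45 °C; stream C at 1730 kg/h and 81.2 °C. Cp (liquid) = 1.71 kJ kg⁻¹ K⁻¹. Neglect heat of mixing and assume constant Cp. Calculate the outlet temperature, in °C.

T_out = 40.2 °C

Energy balance with Q = 0: Σ ṁᵢCp,ᵢ(T_out − Tᵢ) = 0
Σ ṁᵢCp,ᵢTᵢ = 1320×1.71×73.4 + 2510×1.71×-5.45 + 1730×1.71×81.2 = 382500
Σ ṁᵢCp,ᵢ = 1320×1.71 + 2510×1.71 + 1730×1.71 = 9507.6
T_out = 382500 / 9507.6 = 40.231 °C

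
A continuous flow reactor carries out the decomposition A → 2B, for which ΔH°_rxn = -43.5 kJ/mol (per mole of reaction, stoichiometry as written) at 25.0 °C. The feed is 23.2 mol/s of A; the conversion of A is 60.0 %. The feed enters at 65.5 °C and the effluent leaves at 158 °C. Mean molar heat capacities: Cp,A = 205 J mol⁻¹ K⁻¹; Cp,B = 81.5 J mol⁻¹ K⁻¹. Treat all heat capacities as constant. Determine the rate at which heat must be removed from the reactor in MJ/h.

Extent of reaction ξ = 0.600 × 23.2 = 13.92 mol/s
Reaction term: ξ·ΔH°_rxn = 13.92 × -43.5 = -605.52 kJ/s
Sensible, feed 65.5→25 °C: -192.62 kJ/s
Outlet flows (mol/s): A 9.28, B 27.84
Sensible, products 25→158 °C: 554.79 kJ/s
Q = ΔH = -243.35 kJ/s = -243.35 kW
Heat removed = 876.05 MJ/h

Q_out = 876 MJ/h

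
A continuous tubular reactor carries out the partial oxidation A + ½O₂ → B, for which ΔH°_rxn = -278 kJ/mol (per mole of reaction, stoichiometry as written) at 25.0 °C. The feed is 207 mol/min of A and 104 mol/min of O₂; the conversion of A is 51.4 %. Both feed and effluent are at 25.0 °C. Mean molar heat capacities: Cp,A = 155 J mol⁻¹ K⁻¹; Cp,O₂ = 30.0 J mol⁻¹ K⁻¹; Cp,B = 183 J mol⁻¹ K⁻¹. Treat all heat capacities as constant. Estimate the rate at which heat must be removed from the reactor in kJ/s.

Extent of reaction ξ = 0.514 × 207 = 106.4 mol/min
Reaction term: ξ·ΔH°_rxn = 106.4 × -278 = -29579 kJ/min
Q = ΔH = -29579 kJ/min = -492.98 kW
Heat removed = 492.98 kJ/s

Q_out = 493 kJ/s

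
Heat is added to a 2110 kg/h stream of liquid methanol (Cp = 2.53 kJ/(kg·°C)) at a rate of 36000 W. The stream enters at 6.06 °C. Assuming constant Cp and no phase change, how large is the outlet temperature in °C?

T_out = 30.3 °C

Q = 36000 W = 129600 kJ/h
ΔT = Q/(ṁ·Cp) = 129600/(2110×2.53) = 24.277 K
T_out = 6.06 + 24.277 = 30.337 °C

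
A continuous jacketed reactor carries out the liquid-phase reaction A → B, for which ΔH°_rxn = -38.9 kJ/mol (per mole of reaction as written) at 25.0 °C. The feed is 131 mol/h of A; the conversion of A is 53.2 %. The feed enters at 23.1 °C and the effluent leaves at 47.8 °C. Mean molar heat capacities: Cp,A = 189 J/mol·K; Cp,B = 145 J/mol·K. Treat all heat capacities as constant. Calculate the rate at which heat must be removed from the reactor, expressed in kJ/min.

Extent of reaction ξ = 0.532 × 131 = 69.692 mol/h
Reaction term: ξ·ΔH°_rxn = 69.692 × -38.9 = -2711 kJ/h
Sensible, feed 23.1→25 °C: 47.042 kJ/h
Outlet flows (mol/h): A 61.308, B 69.692
Sensible, products 25→47.8 °C: 494.59 kJ/h
Q = ΔH = -2169.4 kJ/h = -0.60261 kW
Heat removed = 36.156 kJ/min

Q_out = 36.2 kJ/min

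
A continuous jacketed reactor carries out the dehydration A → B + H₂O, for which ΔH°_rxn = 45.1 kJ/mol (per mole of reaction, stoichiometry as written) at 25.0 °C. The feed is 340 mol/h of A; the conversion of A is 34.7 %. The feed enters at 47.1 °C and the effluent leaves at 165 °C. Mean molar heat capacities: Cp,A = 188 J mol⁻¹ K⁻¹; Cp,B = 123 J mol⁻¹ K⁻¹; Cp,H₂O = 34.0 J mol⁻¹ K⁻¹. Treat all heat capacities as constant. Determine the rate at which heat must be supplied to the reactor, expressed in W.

Extent of reaction ξ = 0.347 × 340 = 117.98 mol/h
Reaction term: ξ·ΔH°_rxn = 117.98 × 45.1 = 5320.9 kJ/h
Sensible, feed 47.1→25 °C: -1412.6 kJ/h
Outlet flows (mol/h): A 222.02, B 117.98, H₂O 117.98
Sensible, products 25→165 °C: 8436.8 kJ/h
Q = ΔH = 12345 kJ/h = 3.4292 kW
Heat supplied = 3429.2 W

Q_in = 3430 W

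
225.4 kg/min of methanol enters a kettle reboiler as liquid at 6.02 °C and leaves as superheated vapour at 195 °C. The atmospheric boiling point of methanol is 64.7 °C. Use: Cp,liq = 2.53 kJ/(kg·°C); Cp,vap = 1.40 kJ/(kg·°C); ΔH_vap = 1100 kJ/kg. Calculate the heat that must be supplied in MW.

Q = 5.38 MW

liquid 6.02→64.7 °C: 148.46 kJ/kg
vaporisation at 64.7 °C: 1100 kJ/kg
vapour 64.7→195 °C: 182.42 kJ/kg
Δh = 148.46 + 1100 + 182.42 = 1430.9 kJ/kg
Q = ṁ·Δh = 225.4 kg/min × 1430.9 kJ/kg = 322520 kJ/min
|Q| = 5375.3 kW = 5.3753 MW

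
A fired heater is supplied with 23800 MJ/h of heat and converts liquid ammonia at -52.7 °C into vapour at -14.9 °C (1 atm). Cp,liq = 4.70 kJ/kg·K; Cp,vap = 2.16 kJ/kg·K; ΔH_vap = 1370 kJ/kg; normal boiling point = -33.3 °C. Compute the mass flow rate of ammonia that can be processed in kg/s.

ṁ = 4.40 kg/s

Δh = 4.70×(-33.3−-52.7) + 1370 + 2.16×(-14.9−-33.3) = 1500.9 kJ/kg
Q = 23800 MJ/h = 6611.1 kJ/s = 6611.1 kJ/s
ṁ = Q/Δh = 6611.1 / 1500.9 = 4.4047 kg/s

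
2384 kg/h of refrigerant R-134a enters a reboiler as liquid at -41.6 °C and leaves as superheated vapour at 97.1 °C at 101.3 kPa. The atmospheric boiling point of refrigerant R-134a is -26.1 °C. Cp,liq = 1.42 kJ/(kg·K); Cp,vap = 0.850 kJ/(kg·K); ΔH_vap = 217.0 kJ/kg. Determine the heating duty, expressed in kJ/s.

liquid -41.6→-26.1 °C: 22.01 kJ/kg
vaporisation at -26.1 °C: 217 kJ/kg
vapour -26.1→97.1 °C: 104.72 kJ/kg
Δh = 22.01 + 217 + 104.72 = 343.73 kJ/kg
Q = ṁ·Δh = 2384 kg/h × 343.73 kJ/kg = 819450 kJ/h
|Q| = 227.63 kW

Q = 228 kJ/s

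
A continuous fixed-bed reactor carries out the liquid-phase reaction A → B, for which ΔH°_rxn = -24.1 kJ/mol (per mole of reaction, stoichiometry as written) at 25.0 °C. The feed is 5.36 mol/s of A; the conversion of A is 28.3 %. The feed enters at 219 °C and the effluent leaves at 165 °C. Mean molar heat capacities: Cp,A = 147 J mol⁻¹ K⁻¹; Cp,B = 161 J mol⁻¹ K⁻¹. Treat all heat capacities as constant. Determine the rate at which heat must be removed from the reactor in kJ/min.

Extent of reaction ξ = 0.283 × 5.36 = 1.5169 mol/s
Reaction term: ξ·ΔH°_rxn = 1.5169 × -24.1 = -36.557 kJ/s
Sensible, feed 219→25 °C: -152.86 kJ/s
Outlet flows (mol/s): A 3.8431, B 1.5169
Sensible, products 25→165 °C: 113.28 kJ/s
Q = ΔH = -76.131 kJ/s = -76.131 kW
Heat removed = 4567.9 kJ/min

Q_out = 4570 kJ/min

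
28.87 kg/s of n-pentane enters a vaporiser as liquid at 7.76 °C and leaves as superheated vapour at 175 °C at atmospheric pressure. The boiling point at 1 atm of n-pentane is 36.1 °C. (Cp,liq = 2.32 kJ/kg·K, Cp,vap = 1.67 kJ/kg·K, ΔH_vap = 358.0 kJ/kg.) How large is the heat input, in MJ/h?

Q = 68100 MJ/h

liquid 7.76→36.1 °C: 65.749 kJ/kg
vaporisation at 36.1 °C: 358 kJ/kg
vapour 36.1→175 °C: 231.96 kJ/kg
Δh = 65.749 + 358 + 231.96 = 655.71 kJ/kg
Q = ṁ·Δh = 28.87 kg/s × 655.71 kJ/kg = 18930 kJ/s
|Q| = 18930 kW = 68149 MJ/h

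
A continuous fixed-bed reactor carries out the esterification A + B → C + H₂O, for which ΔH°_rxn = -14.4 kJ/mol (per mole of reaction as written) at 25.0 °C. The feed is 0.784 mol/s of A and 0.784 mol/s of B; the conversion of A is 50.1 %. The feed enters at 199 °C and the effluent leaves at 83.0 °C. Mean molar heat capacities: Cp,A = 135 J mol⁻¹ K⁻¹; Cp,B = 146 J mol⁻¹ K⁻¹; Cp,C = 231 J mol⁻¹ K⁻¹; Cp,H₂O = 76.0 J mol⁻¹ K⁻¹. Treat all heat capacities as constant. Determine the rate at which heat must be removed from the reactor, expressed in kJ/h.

Q_out = 110000 kJ/h

Extent of reaction ξ = 0.501 × 0.784 = 0.39278 mol/s
Reaction term: ξ·ΔH°_rxn = 0.39278 × -14.4 = -5.6561 kJ/s
Sensible, feed 199→25 °C: -38.333 kJ/s
Outlet flows (mol/s): A 0.39122, B 0.39122, C 0.39278, H₂O 0.39278
Sensible, products 25→83.0 °C: 13.37 kJ/s
Q = ΔH = -30.619 kJ/s = -30.619 kW
Heat removed = 110230 kJ/h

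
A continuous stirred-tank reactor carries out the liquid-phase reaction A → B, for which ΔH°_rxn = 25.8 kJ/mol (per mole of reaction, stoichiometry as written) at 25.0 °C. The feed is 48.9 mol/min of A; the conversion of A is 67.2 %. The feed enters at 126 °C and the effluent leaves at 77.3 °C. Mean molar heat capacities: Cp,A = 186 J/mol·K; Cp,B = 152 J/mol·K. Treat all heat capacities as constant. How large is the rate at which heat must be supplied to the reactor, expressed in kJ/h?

Q_in = 20800 kJ/h

Extent of reaction ξ = 0.672 × 48.9 = 32.861 mol/min
Reaction term: ξ·ΔH°_rxn = 32.861 × 25.8 = 847.81 kJ/min
Sensible, feed 126→25 °C: -918.64 kJ/min
Outlet flows (mol/min): A 16.039, B 32.861
Sensible, products 25→77.3 °C: 417.26 kJ/min
Q = ΔH = 346.43 kJ/min = 5.7738 kW
Heat supplied = 20786 kJ/h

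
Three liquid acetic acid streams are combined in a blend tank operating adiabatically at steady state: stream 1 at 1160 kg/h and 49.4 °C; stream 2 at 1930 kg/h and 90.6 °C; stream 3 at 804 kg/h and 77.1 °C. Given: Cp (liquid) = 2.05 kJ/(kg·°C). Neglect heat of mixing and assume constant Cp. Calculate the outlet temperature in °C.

T_out = 75.5 °C

Energy balance with Q = 0: Σ ṁᵢCp,ᵢ(T_out − Tᵢ) = 0
Σ ṁᵢCp,ᵢTᵢ = 1160×2.05×49.4 + 1930×2.05×90.6 + 804×2.05×77.1 = 603010
Σ ṁᵢCp,ᵢ = 1160×2.05 + 1930×2.05 + 804×2.05 = 7982.7
T_out = 603010 / 7982.7 = 75.539 °C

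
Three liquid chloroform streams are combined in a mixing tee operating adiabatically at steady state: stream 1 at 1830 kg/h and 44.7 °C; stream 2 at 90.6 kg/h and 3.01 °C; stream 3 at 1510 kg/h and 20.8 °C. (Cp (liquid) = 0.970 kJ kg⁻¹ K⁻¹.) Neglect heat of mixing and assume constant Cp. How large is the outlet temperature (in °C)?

No heat crosses the boundary, so H_out = H_in.
Σ ṁᵢCp,ᵢTᵢ = 1830×0.970×44.7 + 90.6×0.970×3.01 + 1510×0.970×20.8 = 110080
Σ ṁᵢCp,ᵢ = 1830×0.970 + 90.6×0.970 + 1510×0.970 = 3327.7
T_out = 110080 / 3327.7 = 33.079 °C

T_out = 33.1 °C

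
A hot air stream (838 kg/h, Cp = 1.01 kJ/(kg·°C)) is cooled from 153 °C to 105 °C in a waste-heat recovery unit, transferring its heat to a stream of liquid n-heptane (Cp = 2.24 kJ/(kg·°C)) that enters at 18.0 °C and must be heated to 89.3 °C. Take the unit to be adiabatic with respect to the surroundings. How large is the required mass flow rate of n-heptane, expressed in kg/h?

ṁ_c = 254 kg/h

Heat released by hot stream: Q = 838 × 1.01 × (153 − 105) = 40626 kJ/h
Energy balance on cold side (adiabatic exchanger): Q = ṁ_c·Cp_c·(T_c,out − T_c,in)
ṁ_c = 40626 / [2.24 × (89.3 − 18.0)] = 254.37 kg/h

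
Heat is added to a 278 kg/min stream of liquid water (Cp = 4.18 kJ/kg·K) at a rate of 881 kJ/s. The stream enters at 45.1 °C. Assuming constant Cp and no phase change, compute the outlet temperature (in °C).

Q = 881 kJ/s = 52860 kJ/min
ΔT = Q/(ṁ·Cp) = 52860/(278×4.18) = 45.489 K
T_out = 45.1 + 45.489 = 90.589 °C

T_out = 90.6 °C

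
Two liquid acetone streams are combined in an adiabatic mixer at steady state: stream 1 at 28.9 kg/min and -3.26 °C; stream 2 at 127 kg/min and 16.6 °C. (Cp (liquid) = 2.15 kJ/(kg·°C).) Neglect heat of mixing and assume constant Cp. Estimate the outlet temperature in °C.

T_out = 12.9 °C

Energy balance with Q = 0: Σ ṁᵢCp,ᵢ(T_out − Tᵢ) = 0
Σ ṁᵢCp,ᵢTᵢ = 28.9×2.15×-3.26 + 127×2.15×16.6 = 4330.1
Σ ṁᵢCp,ᵢ = 28.9×2.15 + 127×2.15 = 335.19
T_out = 4330.1 / 335.19 = 12.918 °C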